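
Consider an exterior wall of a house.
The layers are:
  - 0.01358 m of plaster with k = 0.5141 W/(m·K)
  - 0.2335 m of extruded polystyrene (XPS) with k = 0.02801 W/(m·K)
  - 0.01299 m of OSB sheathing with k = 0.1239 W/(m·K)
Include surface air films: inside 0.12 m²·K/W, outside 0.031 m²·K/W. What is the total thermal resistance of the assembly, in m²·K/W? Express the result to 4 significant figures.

0.01358/0.5141 = 0.026415
0.2335/0.02801 = 8.3363
0.01299/0.1239 = 0.10484
R_total = 0.12 + 0.026415 + 8.3363 + 0.10484 + 0.031 = 8.6186 m²·K/W

8.619 m²·K/W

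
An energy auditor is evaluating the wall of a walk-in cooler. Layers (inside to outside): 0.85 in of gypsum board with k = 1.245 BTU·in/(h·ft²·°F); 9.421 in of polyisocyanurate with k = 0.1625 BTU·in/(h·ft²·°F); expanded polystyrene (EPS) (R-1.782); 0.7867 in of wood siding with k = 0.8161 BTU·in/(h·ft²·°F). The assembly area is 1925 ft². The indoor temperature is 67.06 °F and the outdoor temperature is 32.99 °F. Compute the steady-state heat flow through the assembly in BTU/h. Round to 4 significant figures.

1068 BTU/h

0.85/1.245 = 0.68273
9.421/0.1625 = 57.975
0.7867/0.8161 = 0.96398
R_total = 0.68273 + 57.975 + 1.782 + 0.96398 = 61.404 ft²·°F·h/BTU
Q = A·ΔT/R = 1925 × (67.06 − 32.99) / 61.404 = 1068.1 BTU/h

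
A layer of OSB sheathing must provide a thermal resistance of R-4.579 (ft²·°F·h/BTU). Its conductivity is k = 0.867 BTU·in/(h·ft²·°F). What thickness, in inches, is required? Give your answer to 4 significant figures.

3.970 in

L = R × k = 4.579 × 0.867 = 3.97 in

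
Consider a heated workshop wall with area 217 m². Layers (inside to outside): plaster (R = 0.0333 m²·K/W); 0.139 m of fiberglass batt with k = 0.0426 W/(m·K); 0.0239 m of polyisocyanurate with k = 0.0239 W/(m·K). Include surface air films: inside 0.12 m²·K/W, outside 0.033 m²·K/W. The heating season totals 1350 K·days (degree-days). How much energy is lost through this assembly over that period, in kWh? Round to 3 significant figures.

0.139/0.0426 = 3.263
0.0239/0.0239 = 1
R_total = 0.12 + 0.0333 + 3.263 + 1 + 0.033 = 4.449 m²·K/W
E = A × HDD × 24 / R / 1000 = 217 × 1350 × 24 / 4.449 / 1000 = 1580 kWh

1580 kWh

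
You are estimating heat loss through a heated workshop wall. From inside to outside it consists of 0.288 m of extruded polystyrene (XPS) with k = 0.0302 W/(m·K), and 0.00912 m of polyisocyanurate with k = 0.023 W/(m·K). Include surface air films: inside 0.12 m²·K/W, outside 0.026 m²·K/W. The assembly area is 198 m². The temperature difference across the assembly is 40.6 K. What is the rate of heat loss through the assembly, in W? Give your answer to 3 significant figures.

0.288/0.0302 = 9.536
0.00912/0.023 = 0.3965
R_total = 0.12 + 9.536 + 0.3965 + 0.026 = 10.08 m²·K/W
Q = A·ΔT/R = 198 × 40.6 / 10.08 = 797.6 W

798 W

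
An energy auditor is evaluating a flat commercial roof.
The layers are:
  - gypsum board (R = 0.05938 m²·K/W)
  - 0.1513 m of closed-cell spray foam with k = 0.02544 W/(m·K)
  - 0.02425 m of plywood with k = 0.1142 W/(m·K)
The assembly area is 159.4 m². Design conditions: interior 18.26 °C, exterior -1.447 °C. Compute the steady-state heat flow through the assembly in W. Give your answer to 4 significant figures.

505.1 W

0.1513/0.02544 = 5.9473
0.02425/0.1142 = 0.21235
R_total = 0.05938 + 5.9473 + 0.21235 = 6.2191 m²·K/W
Q = A·ΔT/R = 159.4 × (18.26 − (-1.447)) / 6.2191 = 505.11 W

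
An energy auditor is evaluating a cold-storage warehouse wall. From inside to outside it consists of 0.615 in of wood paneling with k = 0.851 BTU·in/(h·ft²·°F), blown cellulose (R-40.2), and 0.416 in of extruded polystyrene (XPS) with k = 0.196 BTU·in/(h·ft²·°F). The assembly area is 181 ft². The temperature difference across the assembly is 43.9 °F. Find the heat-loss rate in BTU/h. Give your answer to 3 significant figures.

185 BTU/h

0.615/0.851 = 0.7227
0.416/0.196 = 2.122
R_total = 0.7227 + 40.2 + 2.122 = 43.05 ft²·°F·h/BTU
Q = A·ΔT/R = 181 × 43.9 / 43.05 = 184.6 BTU/h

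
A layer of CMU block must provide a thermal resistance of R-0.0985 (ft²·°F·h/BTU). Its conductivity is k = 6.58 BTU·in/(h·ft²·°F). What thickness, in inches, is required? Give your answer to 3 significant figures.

0.648 in

L = R × k = 0.0985 × 6.58 = 0.6481 in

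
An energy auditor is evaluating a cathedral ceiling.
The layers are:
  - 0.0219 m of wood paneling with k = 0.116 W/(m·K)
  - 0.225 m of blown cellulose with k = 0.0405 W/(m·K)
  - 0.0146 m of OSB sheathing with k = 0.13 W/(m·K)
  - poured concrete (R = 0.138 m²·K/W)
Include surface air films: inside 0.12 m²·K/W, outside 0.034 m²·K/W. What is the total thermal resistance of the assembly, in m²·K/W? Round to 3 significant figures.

6.15 m²·K/W

0.0219/0.116 = 0.1888
0.225/0.0405 = 5.556
0.0146/0.13 = 0.1123
R_total = 0.12 + 0.1888 + 5.556 + 0.1123 + 0.138 + 0.034 = 6.149 m²·K/W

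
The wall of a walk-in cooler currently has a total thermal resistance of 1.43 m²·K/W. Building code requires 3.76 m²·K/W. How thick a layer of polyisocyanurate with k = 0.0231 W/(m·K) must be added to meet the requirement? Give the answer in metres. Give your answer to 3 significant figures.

0.0538 m

ΔR = 3.76 − 1.43 = 2.33 m²·K/W
L = ΔR × k = 2.33 × 0.0231 = 0.05382 m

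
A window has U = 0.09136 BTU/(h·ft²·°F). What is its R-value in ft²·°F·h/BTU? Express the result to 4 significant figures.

R = 1/U = 1/0.09136 = 10.946

10.95 ft²·°F·h/BTU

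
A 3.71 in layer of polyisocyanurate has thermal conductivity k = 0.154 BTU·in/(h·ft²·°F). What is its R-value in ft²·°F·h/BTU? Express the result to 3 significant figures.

24.1 ft²·°F·h/BTU

R = L/k = 3.71/0.154 = 24.09 ft²·°F·h/BTU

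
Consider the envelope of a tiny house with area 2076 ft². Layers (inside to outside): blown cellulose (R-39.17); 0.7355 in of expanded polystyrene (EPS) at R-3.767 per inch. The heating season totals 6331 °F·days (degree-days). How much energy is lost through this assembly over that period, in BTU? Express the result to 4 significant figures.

7521000 BTU

0.7355 × 3.767 = 2.7706
R_total = 39.17 + 2.7706 = 41.941 ft²·°F·h/BTU
E = A × HDD × 24 / R = 2076 × 6331 × 24 / 41.941 = 7521000 BTU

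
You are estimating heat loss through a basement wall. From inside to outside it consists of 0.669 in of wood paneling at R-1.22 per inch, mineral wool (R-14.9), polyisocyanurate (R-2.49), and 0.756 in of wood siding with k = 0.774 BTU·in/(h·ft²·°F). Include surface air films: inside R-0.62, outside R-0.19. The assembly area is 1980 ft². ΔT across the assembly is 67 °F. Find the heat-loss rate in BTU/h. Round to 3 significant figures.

0.669 × 1.22 = 0.8162
0.756/0.774 = 0.9767
R_total = 0.62 + 0.8162 + 14.9 + 2.49 + 0.9767 + 0.19 = 19.99 ft²·°F·h/BTU
Q = A·ΔT/R = 1980 × 67 / 19.99 = 6635 BTU/h

6640 BTU/h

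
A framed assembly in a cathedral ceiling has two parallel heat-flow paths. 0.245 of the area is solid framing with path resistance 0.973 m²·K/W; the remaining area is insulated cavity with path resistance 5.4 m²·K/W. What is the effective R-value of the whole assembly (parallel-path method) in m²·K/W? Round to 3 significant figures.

2.55 m²·K/W

U_eff = 0.755/5.4 + 0.245/0.973 = 0.1398 + 0.2518 = 0.3916
R_eff = 1/U_eff = 2.554 m²·K/W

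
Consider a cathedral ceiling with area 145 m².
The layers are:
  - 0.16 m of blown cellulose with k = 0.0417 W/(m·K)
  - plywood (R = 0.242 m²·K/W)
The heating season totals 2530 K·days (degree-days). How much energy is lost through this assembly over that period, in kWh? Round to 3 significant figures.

2160 kWh

0.16/0.0417 = 3.837
R_total = 3.837 + 0.242 = 4.079 m²·K/W
E = A × HDD × 24 / R / 1000 = 145 × 2530 × 24 / 4.079 / 1000 = 2159 kWh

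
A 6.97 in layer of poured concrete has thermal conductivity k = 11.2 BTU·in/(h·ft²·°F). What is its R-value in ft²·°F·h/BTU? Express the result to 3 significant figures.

0.622 ft²·°F·h/BTU

R = L/k = 6.97/11.2 = 0.6223 ft²·°F·h/BTU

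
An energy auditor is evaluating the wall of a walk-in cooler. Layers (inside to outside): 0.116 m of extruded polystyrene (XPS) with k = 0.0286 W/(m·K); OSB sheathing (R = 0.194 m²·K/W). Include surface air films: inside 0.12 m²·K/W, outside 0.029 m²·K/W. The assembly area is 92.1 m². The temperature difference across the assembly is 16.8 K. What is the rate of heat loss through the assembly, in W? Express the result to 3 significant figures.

352 W

0.116/0.0286 = 4.056
R_total = 0.12 + 4.056 + 0.194 + 0.029 = 4.399 m²·K/W
Q = A·ΔT/R = 92.1 × 16.8 / 4.399 = 351.7 W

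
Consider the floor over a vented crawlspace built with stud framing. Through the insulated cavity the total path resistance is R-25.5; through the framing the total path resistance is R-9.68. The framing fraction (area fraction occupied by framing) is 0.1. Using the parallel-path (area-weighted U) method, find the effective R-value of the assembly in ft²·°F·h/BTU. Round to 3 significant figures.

U_eff = 0.9/25.5 + 0.1/9.68 = 0.03529 + 0.01033 = 0.04562
R_eff = 1/U_eff = 21.92 ft²·°F·h/BTU

21.9 ft²·°F·h/BTU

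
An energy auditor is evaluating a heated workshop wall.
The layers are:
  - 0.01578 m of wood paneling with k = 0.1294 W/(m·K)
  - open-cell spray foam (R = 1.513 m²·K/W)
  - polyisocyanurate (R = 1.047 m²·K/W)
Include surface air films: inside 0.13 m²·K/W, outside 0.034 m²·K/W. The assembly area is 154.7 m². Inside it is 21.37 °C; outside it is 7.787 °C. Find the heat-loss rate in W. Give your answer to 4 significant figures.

0.01578/0.1294 = 0.12195
R_total = 0.13 + 0.12195 + 1.513 + 1.047 + 0.034 = 2.8459 m²·K/W
Q = A·ΔT/R = 154.7 × (21.37 − 7.787) / 2.8459 = 738.34 W

738.3 W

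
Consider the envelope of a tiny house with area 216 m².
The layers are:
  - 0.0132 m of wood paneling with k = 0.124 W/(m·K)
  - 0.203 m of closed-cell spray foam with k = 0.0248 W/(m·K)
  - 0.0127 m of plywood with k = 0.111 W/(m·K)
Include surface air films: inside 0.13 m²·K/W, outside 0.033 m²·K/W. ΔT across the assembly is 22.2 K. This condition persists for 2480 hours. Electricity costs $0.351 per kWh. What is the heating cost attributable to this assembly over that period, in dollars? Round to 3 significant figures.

0.0132/0.124 = 0.1065
0.203/0.0248 = 8.185
0.0127/0.111 = 0.1144
R_total = 0.13 + 0.1065 + 8.185 + 0.1144 + 0.033 = 8.569 m²·K/W
Q = 216 × 22.2 / 8.569 = 559.6 W
E = 559.6 W × 2480 h / 1000 = 1388 kWh
Cost = 1388 × 0.351 = $487.1

487 dollars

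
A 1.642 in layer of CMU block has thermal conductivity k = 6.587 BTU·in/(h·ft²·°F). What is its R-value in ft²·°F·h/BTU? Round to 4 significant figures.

R = L/k = 1.642/6.587 = 0.24928 ft²·°F·h/BTU

0.2493 ft²·°F·h/BTU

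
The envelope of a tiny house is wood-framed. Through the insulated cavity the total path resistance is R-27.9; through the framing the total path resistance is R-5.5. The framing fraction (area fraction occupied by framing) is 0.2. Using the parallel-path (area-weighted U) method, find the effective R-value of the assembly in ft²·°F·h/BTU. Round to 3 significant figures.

15.4 ft²·°F·h/BTU

U_eff = 0.8/27.9 + 0.2/5.5 = 0.02867 + 0.03636 = 0.06504
R_eff = 1/U_eff = 15.38 ft²·°F·h/BTU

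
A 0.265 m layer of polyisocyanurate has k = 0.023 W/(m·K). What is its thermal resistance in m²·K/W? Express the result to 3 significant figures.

R = L/k = 0.265/0.023 = 11.52 m²·K/W

11.5 m²·K/W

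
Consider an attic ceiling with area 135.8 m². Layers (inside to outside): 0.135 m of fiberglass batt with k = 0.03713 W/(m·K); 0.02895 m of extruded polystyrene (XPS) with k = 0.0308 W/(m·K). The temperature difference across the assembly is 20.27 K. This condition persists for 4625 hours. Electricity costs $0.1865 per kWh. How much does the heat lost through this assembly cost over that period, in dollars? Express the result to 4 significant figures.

0.135/0.03713 = 3.6359
0.02895/0.0308 = 0.93994
R_total = 3.6359 + 0.93994 = 4.5758 m²·K/W
Q = 135.8 × 20.27 / 4.5758 = 601.57 W
E = 601.57 W × 4625 h / 1000 = 2782.3 kWh
Cost = 2782.3 × 0.1865 = $518.89

518.9 dollars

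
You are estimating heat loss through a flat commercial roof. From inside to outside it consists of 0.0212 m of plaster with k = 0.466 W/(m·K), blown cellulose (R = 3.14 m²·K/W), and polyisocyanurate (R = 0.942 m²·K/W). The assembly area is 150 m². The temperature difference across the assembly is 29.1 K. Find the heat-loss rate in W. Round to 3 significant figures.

0.0212/0.466 = 0.04549
R_total = 0.04549 + 3.14 + 0.942 = 4.127 m²·K/W
Q = A·ΔT/R = 150 × 29.1 / 4.127 = 1058 W

1060 W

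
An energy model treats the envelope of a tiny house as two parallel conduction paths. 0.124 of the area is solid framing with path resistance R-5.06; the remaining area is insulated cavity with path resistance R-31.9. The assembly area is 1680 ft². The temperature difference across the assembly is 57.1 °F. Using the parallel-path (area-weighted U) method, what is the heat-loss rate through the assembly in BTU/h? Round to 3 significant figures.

U_eff = 0.876/31.9 + 0.124/5.06 = 0.02746 + 0.02451 = 0.05197
R_eff = 1/U_eff = 19.24 ft²·°F·h/BTU
Q = 1680 × 57.1 / 19.24 = 4985 BTU/h

4990 BTU/h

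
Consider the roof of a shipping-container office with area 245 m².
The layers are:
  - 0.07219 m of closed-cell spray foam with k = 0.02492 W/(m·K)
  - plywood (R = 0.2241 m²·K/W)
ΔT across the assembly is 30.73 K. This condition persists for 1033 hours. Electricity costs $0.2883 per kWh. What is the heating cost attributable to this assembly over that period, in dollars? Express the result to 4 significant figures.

718.4 dollars

0.07219/0.02492 = 2.8969
R_total = 2.8969 + 0.2241 = 3.121 m²·K/W
Q = 245 × 30.73 / 3.121 = 2412.3 W
E = 2412.3 W × 1033 h / 1000 = 2492 kWh
Cost = 2492 × 0.2883 = $718.43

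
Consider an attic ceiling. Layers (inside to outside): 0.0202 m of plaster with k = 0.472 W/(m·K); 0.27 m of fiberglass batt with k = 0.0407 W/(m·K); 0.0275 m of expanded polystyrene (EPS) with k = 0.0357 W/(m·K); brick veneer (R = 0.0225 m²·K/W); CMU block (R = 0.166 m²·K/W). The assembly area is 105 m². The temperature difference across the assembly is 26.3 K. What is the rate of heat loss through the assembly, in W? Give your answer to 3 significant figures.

362 W

0.0202/0.472 = 0.0428
0.27/0.0407 = 6.634
0.0275/0.0357 = 0.7703
R_total = 0.0428 + 6.634 + 0.7703 + 0.0225 + 0.166 = 7.636 m²·K/W
Q = A·ΔT/R = 105 × 26.3 / 7.636 = 361.7 W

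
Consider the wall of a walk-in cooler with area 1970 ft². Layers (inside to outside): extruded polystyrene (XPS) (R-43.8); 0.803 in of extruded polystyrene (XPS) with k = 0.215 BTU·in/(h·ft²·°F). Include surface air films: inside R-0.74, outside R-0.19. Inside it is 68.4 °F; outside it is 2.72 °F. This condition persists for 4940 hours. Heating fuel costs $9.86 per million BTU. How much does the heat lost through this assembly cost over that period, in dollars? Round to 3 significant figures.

0.803/0.215 = 3.735
R_total = 0.74 + 43.8 + 3.735 + 0.19 = 48.46 ft²·°F·h/BTU
Q = 1970 × (68.4 − 2.72) / 48.46 = 2670 BTU/h
E = 2670 × 4940 = 13190000 BTU
Cost = 13190000/10⁶ × 9.86 = $130

130 dollars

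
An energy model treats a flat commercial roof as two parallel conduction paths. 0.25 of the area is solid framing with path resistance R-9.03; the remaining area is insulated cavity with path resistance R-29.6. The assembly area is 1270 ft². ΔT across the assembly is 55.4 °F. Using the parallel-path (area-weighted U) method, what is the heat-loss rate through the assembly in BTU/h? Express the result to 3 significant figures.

U_eff = 0.75/29.6 + 0.25/9.03 = 0.02534 + 0.02769 = 0.05302
R_eff = 1/U_eff = 18.86 ft²·°F·h/BTU
Q = 1270 × 55.4 / 18.86 = 3731 BTU/h

3730 BTU/h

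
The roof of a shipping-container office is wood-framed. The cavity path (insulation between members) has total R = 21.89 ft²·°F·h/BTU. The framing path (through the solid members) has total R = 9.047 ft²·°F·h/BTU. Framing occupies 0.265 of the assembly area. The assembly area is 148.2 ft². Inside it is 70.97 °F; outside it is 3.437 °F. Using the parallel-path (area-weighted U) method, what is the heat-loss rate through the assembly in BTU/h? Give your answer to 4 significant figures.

629.2 BTU/h

U_eff = 0.735/21.89 + 0.265/9.047 = 0.033577 + 0.029291 = 0.062868
R_eff = 1/U_eff = 15.906 ft²·°F·h/BTU
Q = 148.2 × (70.97 − 3.437) / 15.906 = 629.21 BTU/h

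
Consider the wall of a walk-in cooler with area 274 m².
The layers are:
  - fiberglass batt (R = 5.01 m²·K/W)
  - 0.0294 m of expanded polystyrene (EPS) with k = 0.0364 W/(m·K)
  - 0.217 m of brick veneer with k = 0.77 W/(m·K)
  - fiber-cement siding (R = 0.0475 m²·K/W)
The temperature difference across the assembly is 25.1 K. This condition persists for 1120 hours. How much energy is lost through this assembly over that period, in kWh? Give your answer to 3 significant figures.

1250 kWh

0.0294/0.0364 = 0.8077
0.217/0.77 = 0.2818
R_total = 5.01 + 0.8077 + 0.2818 + 0.0475 = 6.147 m²·K/W
Q = 274 × 25.1 / 6.147 = 1119 W
E = 1119 W × 1120 h / 1000 = 1253 kWh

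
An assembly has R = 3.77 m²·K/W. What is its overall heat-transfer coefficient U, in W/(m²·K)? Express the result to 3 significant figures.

U = 1/R = 1/3.77 = 0.2653

0.265 W/(m²·K)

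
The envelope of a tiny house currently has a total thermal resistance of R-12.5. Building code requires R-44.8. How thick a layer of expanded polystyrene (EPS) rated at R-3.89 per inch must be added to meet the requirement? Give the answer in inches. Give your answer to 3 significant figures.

8.30 in

ΔR = 44.8 − 12.5 = 32.3 ft²·°F·h/BTU
L = ΔR / (R/in) = 32.3/3.89 = 8.303 in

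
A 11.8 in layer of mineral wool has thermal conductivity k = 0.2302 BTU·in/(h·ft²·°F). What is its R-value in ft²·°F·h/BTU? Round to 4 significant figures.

51.26 ft²·°F·h/BTU

R = L/k = 11.8/0.2302 = 51.26 ft²·°F·h/BTU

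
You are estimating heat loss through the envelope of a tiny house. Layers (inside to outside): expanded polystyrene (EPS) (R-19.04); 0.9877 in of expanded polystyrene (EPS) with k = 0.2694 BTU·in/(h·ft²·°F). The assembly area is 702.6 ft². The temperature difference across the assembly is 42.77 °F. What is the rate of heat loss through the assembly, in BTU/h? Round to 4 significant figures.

0.9877/0.2694 = 3.6663
R_total = 19.04 + 3.6663 = 22.706 ft²·°F·h/BTU
Q = A·ΔT/R = 702.6 × 42.77 / 22.706 = 1323.4 BTU/h

1323 BTU/h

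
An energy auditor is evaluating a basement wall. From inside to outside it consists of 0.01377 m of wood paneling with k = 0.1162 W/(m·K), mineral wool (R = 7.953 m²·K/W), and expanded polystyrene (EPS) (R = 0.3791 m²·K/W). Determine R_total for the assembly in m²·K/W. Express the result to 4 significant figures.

8.451 m²·K/W

0.01377/0.1162 = 0.1185
R_total = 0.1185 + 7.953 + 0.3791 = 8.4506 m²·K/W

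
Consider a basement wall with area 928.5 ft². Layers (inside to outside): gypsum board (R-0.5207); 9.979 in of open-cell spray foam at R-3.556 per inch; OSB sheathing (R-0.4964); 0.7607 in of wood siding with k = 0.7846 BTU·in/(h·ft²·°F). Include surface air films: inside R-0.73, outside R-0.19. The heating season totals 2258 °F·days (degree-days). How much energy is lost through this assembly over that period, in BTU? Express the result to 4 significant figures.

1311000 BTU

9.979 × 3.556 = 35.485
0.7607/0.7846 = 0.96954
R_total = 0.73 + 0.5207 + 35.485 + 0.4964 + 0.96954 + 0.19 = 38.392 ft²·°F·h/BTU
E = A × HDD × 24 / R = 928.5 × 2258 × 24 / 38.392 = 1310600 BTU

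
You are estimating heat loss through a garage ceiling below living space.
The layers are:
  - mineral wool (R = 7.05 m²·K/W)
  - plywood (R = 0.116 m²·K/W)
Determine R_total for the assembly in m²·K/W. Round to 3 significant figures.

R_total = 7.05 + 0.116 = 7.166 m²·K/W

7.17 m²·K/W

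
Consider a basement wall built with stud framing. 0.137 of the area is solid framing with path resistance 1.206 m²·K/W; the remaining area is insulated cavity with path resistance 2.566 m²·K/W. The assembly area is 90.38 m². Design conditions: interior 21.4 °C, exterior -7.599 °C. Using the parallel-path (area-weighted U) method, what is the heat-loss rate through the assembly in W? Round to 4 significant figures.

1179 W

U_eff = 0.863/2.566 + 0.137/1.206 = 0.33632 + 0.1136 = 0.44992
R_eff = 1/U_eff = 2.2226 m²·K/W
Q = 90.38 × (21.4 − (-7.599)) / 2.2226 = 1179.2 W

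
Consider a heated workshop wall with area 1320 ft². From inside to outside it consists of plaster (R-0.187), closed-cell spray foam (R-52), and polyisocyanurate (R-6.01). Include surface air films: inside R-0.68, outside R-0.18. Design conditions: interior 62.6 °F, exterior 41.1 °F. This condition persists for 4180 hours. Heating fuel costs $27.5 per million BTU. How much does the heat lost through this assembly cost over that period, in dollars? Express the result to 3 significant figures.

55.2 dollars

R_total = 0.68 + 0.187 + 52 + 6.01 + 0.18 = 59.06 ft²·°F·h/BTU
Q = 1320 × (62.6 − 41.1) / 59.06 = 480.6 BTU/h
E = 480.6 × 4180 = 2009000 BTU
Cost = 2009000/10⁶ × 27.5 = $55.24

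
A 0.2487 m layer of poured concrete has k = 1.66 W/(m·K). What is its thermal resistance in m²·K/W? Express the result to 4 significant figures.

0.1498 m²·K/W

R = L/k = 0.2487/1.66 = 0.14982 m²·K/W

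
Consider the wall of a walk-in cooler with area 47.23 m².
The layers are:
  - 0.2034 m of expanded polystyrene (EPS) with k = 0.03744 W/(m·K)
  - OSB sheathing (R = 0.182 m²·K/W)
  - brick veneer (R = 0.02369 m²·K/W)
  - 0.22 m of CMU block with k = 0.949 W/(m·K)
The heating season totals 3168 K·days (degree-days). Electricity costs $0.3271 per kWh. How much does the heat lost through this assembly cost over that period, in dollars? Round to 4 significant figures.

0.2034/0.03744 = 5.4327
0.22/0.949 = 0.23182
R_total = 5.4327 + 0.182 + 0.02369 + 0.23182 = 5.8702 m²·K/W
E = A × HDD × 24 / R / 1000 = 47.23 × 3168 × 24 / 5.8702 / 1000 = 611.73 kWh
Cost = 611.73 × 0.3271 = $200.1

200.1 dollars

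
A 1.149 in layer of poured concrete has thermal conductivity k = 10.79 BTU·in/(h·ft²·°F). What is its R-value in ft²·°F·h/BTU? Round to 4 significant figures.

0.1065 ft²·°F·h/BTU

R = L/k = 1.149/10.79 = 0.10649 ft²·°F·h/BTU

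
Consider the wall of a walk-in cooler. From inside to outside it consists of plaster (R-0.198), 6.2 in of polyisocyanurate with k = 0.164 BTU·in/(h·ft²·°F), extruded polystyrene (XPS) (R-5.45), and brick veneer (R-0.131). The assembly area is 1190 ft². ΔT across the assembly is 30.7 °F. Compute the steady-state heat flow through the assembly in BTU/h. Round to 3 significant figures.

838 BTU/h

6.2/0.164 = 37.8
R_total = 0.198 + 37.8 + 5.45 + 0.131 = 43.58 ft²·°F·h/BTU
Q = A·ΔT/R = 1190 × 30.7 / 43.58 = 838.2 BTU/h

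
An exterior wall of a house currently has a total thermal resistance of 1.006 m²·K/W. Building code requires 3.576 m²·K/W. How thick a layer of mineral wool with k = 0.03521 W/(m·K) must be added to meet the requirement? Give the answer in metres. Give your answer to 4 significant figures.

0.09049 m

ΔR = 3.576 − 1.006 = 2.57 m²·K/W
L = ΔR × k = 2.57 × 0.03521 = 0.09049 m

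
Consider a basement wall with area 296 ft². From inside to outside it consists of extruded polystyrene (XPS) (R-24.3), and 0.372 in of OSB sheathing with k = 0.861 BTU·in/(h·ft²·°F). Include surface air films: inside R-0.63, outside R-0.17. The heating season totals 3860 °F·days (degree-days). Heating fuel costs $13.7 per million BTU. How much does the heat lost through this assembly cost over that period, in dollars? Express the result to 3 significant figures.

0.372/0.861 = 0.4321
R_total = 0.63 + 24.3 + 0.4321 + 0.17 = 25.53 ft²·°F·h/BTU
E = A × HDD × 24 / R = 296 × 3860 × 24 / 25.53 = 1074000 BTU
Cost = 1074000/10⁶ × 13.7 = $14.71

14.7 dollars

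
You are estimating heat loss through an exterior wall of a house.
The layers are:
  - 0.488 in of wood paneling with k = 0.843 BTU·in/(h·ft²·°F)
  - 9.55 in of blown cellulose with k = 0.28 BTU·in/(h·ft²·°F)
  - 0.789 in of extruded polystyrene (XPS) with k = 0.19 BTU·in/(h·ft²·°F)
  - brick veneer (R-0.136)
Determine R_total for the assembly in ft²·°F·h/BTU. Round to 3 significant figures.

0.488/0.843 = 0.5789
9.55/0.28 = 34.11
0.789/0.19 = 4.153
R_total = 0.5789 + 34.11 + 4.153 + 0.136 = 38.97 ft²·°F·h/BTU

39.0 ft²·°F·h/BTU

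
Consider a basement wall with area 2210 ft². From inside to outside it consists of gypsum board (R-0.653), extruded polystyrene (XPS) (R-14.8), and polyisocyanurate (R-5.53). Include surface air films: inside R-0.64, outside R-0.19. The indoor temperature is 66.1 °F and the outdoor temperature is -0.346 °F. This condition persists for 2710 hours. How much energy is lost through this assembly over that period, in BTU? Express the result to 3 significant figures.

R_total = 0.64 + 0.653 + 14.8 + 5.53 + 0.19 = 21.81 ft²·°F·h/BTU
Q = 2210 × (66.1 − (-0.346)) / 21.81 = 6732 BTU/h
E = 6732 × 2710 = 18240000 BTU

18200000 BTU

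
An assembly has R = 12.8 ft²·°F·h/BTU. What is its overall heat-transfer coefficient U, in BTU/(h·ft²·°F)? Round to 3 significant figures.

U = 1/R = 1/12.8 = 0.07812

0.0781 BTU/(h·ft²·°F)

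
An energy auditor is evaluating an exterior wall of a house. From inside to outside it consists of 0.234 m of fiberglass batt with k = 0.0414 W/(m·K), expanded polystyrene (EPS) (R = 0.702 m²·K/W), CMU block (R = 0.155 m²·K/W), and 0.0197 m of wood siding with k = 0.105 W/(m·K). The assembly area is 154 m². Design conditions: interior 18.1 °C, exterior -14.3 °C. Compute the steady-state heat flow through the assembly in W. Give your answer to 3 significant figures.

0.234/0.0414 = 5.652
0.0197/0.105 = 0.1876
R_total = 5.652 + 0.702 + 0.155 + 0.1876 = 6.697 m²·K/W
Q = A·ΔT/R = 154 × (18.1 − (-14.3)) / 6.697 = 745.1 W

745 W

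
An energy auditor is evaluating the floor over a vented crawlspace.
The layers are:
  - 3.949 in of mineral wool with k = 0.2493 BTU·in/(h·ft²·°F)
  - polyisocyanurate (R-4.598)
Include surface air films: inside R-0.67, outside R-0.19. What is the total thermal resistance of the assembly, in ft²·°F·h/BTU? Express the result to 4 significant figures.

21.30 ft²·°F·h/BTU

3.949/0.2493 = 15.84
R_total = 0.67 + 15.84 + 4.598 + 0.19 = 21.298 ft²·°F·h/BTU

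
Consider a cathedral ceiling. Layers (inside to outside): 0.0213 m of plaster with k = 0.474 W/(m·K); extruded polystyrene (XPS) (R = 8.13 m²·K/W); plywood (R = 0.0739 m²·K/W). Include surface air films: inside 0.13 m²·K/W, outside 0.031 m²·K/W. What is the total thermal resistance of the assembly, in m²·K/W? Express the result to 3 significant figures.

0.0213/0.474 = 0.04494
R_total = 0.13 + 0.04494 + 8.13 + 0.0739 + 0.031 = 8.41 m²·K/W

8.41 m²·K/W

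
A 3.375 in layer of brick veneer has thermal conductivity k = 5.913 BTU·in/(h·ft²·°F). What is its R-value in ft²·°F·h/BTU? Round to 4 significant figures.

0.5708 ft²·°F·h/BTU

R = L/k = 3.375/5.913 = 0.57078 ft²·°F·h/BTU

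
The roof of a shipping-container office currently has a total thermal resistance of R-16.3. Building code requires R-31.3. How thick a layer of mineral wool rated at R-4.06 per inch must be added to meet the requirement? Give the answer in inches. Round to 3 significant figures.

ΔR = 31.3 − 16.3 = 15 ft²·°F·h/BTU
L = ΔR / (R/in) = 15/4.06 = 3.695 in

3.69 in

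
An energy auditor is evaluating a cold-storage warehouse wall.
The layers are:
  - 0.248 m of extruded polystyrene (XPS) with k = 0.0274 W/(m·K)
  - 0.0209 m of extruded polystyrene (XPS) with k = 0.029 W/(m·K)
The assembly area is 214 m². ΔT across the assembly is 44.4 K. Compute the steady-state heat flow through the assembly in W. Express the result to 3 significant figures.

0.248/0.0274 = 9.051
0.0209/0.029 = 0.7207
R_total = 9.051 + 0.7207 = 9.772 m²·K/W
Q = A·ΔT/R = 214 × 44.4 / 9.772 = 972.4 W

972 W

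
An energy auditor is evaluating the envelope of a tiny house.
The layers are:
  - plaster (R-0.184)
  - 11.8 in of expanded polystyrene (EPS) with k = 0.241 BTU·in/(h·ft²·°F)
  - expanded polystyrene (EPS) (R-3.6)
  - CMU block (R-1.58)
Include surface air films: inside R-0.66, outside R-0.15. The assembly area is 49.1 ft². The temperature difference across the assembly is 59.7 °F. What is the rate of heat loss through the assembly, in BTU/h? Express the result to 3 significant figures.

53.2 BTU/h

11.8/0.241 = 48.96
R_total = 0.66 + 0.184 + 48.96 + 3.6 + 1.58 + 0.15 = 55.14 ft²·°F·h/BTU
Q = A·ΔT/R = 49.1 × 59.7 / 55.14 = 53.16 BTU/h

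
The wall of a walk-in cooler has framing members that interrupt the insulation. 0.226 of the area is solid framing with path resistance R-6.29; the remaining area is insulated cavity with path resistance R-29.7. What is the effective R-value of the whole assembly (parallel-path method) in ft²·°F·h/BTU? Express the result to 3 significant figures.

U_eff = 0.774/29.7 + 0.226/6.29 = 0.02606 + 0.03593 = 0.06199
R_eff = 1/U_eff = 16.13 ft²·°F·h/BTU

16.1 ft²·°F·h/BTU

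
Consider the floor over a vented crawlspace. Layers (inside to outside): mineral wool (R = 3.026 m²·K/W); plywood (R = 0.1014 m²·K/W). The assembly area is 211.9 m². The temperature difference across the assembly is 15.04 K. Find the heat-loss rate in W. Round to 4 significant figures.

R_total = 3.026 + 0.1014 = 3.1274 m²·K/W
Q = A·ΔT/R = 211.9 × 15.04 / 3.1274 = 1019 W

1019 W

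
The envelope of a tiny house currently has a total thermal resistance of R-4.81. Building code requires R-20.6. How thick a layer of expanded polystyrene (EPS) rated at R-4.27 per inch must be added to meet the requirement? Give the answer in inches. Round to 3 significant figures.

3.70 in

ΔR = 20.6 − 4.81 = 15.79 ft²·°F·h/BTU
L = ΔR / (R/in) = 15.79/4.27 = 3.698 in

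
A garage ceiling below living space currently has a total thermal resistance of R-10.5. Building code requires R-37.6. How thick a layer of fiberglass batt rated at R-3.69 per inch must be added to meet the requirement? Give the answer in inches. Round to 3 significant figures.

7.34 in

ΔR = 37.6 − 10.5 = 27.1 ft²·°F·h/BTU
L = ΔR / (R/in) = 27.1/3.69 = 7.344 in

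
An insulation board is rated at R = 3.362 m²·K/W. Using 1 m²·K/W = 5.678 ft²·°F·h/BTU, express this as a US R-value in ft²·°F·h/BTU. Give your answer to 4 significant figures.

19.09 ft²·°F·h/BTU

R_US = 3.362 × 5.678 = 19.089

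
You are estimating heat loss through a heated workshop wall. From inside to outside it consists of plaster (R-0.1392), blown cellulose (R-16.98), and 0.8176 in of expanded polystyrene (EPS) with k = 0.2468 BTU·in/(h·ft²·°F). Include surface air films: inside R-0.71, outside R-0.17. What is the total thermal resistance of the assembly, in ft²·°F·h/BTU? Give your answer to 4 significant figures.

0.8176/0.2468 = 3.3128
R_total = 0.71 + 0.1392 + 16.98 + 3.3128 + 0.17 = 21.312 ft²·°F·h/BTU

21.31 ft²·°F·h/BTU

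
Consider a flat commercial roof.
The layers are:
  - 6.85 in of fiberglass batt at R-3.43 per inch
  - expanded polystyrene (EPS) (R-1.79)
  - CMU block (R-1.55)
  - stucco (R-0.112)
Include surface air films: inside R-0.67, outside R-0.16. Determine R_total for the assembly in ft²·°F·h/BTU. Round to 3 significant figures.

6.85 × 3.43 = 23.5
R_total = 0.67 + 23.5 + 1.79 + 1.55 + 0.112 + 0.16 = 27.78 ft²·°F·h/BTU

27.8 ft²·°F·h/BTU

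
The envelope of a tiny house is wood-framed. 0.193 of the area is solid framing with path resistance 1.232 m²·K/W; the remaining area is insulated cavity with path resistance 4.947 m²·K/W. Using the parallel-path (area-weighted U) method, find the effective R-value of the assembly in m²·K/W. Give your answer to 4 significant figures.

3.127 m²·K/W

U_eff = 0.807/4.947 + 0.193/1.232 = 0.16313 + 0.15666 = 0.31979
R_eff = 1/U_eff = 3.1271 m²·K/W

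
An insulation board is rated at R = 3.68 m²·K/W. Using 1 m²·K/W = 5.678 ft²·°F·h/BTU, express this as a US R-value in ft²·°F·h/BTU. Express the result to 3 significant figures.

20.9 ft²·°F·h/BTU

R_US = 3.68 × 5.678 = 20.9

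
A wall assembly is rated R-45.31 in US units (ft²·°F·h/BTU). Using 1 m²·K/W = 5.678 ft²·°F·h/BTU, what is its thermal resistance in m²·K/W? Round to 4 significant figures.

7.980 m²·K/W

R_SI = 45.31/5.678 = 7.9799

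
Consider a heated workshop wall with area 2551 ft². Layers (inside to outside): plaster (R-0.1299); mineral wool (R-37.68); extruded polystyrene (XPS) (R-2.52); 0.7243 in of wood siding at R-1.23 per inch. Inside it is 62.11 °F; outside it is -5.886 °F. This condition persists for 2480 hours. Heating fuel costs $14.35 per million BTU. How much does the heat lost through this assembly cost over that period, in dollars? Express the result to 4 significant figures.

0.7243 × 1.23 = 0.89089
R_total = 0.1299 + 37.68 + 2.52 + 0.89089 = 41.221 ft²·°F·h/BTU
Q = 2551 × (62.11 − (-5.886)) / 41.221 = 4208 BTU/h
E = 4208 × 2480 = 10436000 BTU
Cost = 10436000/10⁶ × 14.35 = $149.75

149.8 dollars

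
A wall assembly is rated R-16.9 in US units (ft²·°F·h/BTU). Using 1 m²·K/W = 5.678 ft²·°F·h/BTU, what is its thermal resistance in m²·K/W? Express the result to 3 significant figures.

R_SI = 16.9/5.678 = 2.976

2.98 m²·K/W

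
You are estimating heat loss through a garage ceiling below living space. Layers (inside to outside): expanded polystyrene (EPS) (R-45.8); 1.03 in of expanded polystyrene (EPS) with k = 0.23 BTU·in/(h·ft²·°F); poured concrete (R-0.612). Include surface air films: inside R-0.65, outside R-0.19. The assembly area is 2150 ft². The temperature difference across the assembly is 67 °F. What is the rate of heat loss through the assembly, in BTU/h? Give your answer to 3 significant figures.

1.03/0.23 = 4.478
R_total = 0.65 + 45.8 + 4.478 + 0.612 + 0.19 = 51.73 ft²·°F·h/BTU
Q = A·ΔT/R = 2150 × 67 / 51.73 = 2785 BTU/h

2780 BTU/h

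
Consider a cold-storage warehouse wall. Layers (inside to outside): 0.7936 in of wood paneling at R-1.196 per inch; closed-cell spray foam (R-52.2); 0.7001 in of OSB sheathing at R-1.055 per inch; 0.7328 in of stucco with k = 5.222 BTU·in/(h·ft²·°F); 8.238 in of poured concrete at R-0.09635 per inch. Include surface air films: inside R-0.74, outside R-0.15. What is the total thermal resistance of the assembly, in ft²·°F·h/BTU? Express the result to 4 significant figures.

55.71 ft²·°F·h/BTU

0.7936 × 1.196 = 0.94915
0.7001 × 1.055 = 0.73861
0.7328/5.222 = 0.14033
8.238 × 0.09635 = 0.79373
R_total = 0.74 + 0.94915 + 52.2 + 0.73861 + 0.14033 + 0.79373 + 0.15 = 55.712 ft²·°F·h/BTU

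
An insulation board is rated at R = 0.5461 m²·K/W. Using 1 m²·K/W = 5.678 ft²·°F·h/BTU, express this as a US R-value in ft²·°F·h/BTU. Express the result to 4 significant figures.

R_US = 0.5461 × 5.678 = 3.1008

3.101 ft²·°F·h/BTU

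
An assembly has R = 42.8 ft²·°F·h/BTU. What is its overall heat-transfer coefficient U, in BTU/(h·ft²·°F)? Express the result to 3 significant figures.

0.0234 BTU/(h·ft²·°F)

U = 1/R = 1/42.8 = 0.02336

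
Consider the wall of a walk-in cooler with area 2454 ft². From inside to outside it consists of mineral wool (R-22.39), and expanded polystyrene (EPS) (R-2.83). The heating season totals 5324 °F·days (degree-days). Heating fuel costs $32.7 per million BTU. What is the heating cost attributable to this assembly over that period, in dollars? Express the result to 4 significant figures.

406.6 dollars

R_total = 22.39 + 2.83 = 25.22 ft²·°F·h/BTU
E = A × HDD × 24 / R = 2454 × 5324 × 24 / 25.22 = 12433000 BTU
Cost = 12433000/10⁶ × 32.7 = $406.56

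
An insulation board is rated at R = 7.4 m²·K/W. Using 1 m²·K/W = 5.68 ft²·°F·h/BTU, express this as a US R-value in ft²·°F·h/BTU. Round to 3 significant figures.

42.0 ft²·°F·h/BTU

R_US = 7.4 × 5.68 = 42.03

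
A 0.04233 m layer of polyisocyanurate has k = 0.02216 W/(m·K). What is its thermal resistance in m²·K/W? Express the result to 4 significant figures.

R = L/k = 0.04233/0.02216 = 1.9102 m²·K/W

1.910 m²·K/W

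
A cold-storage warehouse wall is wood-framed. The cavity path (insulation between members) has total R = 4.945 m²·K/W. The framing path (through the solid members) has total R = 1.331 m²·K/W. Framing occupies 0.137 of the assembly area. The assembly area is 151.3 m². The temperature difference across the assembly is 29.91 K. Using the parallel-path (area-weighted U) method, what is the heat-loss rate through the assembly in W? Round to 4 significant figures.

U_eff = 0.863/4.945 + 0.137/1.331 = 0.17452 + 0.10293 = 0.27745
R_eff = 1/U_eff = 3.6043 m²·K/W
Q = 151.3 × 29.91 / 3.6043 = 1255.6 W

1256 W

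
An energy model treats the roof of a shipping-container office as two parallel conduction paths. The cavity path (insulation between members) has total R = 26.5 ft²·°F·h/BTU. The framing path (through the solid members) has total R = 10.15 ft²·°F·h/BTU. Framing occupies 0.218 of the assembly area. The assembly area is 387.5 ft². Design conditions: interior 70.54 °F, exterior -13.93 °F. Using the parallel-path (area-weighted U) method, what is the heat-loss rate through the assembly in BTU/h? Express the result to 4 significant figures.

1669 BTU/h

U_eff = 0.782/26.5 + 0.218/10.15 = 0.029509 + 0.021478 = 0.050987
R_eff = 1/U_eff = 19.613 ft²·°F·h/BTU
Q = 387.5 × (70.54 − (-13.93)) / 19.613 = 1668.9 BTU/h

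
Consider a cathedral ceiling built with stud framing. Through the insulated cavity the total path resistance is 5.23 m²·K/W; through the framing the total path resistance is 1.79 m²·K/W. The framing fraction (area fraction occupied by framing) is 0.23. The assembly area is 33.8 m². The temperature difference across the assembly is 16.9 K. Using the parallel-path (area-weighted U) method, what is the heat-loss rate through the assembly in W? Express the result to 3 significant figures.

U_eff = 0.77/5.23 + 0.23/1.79 = 0.1472 + 0.1285 = 0.2757
R_eff = 1/U_eff = 3.627 m²·K/W
Q = 33.8 × 16.9 / 3.627 = 157.5 W

157 W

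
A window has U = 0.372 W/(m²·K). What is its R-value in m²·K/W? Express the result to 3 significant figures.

2.69 m²·K/W

R = 1/U = 1/0.372 = 2.688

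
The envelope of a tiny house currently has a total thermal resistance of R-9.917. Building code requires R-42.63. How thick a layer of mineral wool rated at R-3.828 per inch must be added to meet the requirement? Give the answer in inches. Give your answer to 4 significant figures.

8.546 in

ΔR = 42.63 − 9.917 = 32.713 ft²·°F·h/BTU
L = ΔR / (R/in) = 32.713/3.828 = 8.5457 in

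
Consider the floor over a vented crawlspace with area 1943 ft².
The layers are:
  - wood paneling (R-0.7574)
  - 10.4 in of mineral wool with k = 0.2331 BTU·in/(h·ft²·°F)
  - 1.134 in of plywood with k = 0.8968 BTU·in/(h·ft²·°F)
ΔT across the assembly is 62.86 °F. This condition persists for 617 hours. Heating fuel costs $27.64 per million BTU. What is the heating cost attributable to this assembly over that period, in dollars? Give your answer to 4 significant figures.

10.4/0.2331 = 44.616
1.134/0.8968 = 1.2645
R_total = 0.7574 + 44.616 + 1.2645 = 46.638 ft²·°F·h/BTU
Q = 1943 × 62.86 / 46.638 = 2618.8 BTU/h
E = 2618.8 × 617 = 1615800 BTU
Cost = 1615800/10⁶ × 27.64 = $44.661

44.66 dollars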